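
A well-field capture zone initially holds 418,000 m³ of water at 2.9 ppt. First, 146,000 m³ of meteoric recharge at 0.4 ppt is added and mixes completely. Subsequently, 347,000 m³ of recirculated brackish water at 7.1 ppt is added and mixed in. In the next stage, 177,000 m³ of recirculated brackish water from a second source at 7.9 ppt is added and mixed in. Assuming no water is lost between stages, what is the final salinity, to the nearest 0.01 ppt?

Salt balance:
Initial salt = 418,000×2.9 = 1,212,200
After stage 1: salt = 1,212,200 + 146,000×0.4 = 1,270,600; volume = 564,000 m³; S = 2.253 ppt
After stage 2: salt = 1,270,600 + 347,000×7.1 = 3,734,300; volume = 911,000 m³; S = 4.099 ppt
After stage 3: salt = 3,734,300 + 177,000×7.9 = 5,132,600; volume = 1,088,000 m³
S = 5,132,600 / 1,088,000 = 4.7175 ppt

4.72 ppt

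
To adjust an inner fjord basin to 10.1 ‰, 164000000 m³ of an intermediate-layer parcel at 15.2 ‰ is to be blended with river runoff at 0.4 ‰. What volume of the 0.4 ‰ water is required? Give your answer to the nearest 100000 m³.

86200000 m³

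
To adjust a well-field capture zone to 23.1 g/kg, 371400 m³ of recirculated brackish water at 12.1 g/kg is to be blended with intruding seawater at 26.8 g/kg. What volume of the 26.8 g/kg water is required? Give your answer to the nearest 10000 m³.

1100000 m³

Salt balance: 371,400×12.1 + V×26.8 = (371,400+V)×23.1
4,493,940 + 26.8V = 8,579,340 + 23.1V
4,085,400 = 3.7V
V = 1,104,162.16 m³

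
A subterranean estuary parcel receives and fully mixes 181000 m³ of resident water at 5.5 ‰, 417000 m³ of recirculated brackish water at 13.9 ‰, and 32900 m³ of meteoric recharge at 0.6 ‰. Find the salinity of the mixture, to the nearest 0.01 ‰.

10.80 ‰

Conserving salt mass:
salt = 181,000×5.5 + 417,000×13.9 + 32,900×0.6 = 995,500 + 5,796,300 + 19,740 = 6,811,540
volume = 181,000 + 417,000 + 32,900 = 630,900 m³
S = 6,811,540 / 630,900 = 10.7965 ‰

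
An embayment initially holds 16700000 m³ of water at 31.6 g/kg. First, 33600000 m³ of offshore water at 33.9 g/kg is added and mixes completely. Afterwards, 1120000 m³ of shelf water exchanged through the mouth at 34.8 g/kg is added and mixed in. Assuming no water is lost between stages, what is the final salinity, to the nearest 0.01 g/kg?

Weighted by volume,
Initial salt = 16,700,000×31.6 = 527,720,000
After stage 1: salt = 527,720,000 + 33,600,000×33.9 = 1,666,760,000; volume = 50,300,000 m³; S = 33.136 g/kg
After stage 2: salt = 1,666,760,000 + 1,120,000×34.8 = 1,705,736,000; volume = 51,420,000 m³
S = 1,705,736,000 / 51,420,000 = 33.1726 g/kg

33.17 g/kg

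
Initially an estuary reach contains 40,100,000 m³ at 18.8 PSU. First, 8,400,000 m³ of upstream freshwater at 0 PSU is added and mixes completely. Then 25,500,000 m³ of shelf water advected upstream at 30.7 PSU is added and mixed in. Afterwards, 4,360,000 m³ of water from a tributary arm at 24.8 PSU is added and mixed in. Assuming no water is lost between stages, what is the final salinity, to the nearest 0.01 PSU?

20.99 PSU

Salt balance:
Initial salt = 40,100,000×18.8 = 753,880,000
After stage 1: salt = 753,880,000 + 8,400,000×0 = 753,880,000; volume = 48,500,000 m³; S = 15.544 PSU
After stage 2: salt = 753,880,000 + 25,500,000×30.7 = 1,536,730,000; volume = 74,000,000 m³; S = 20.767 PSU
After stage 3: salt = 1,536,730,000 + 4,360,000×24.8 = 1,644,858,000; volume = 78,360,000 m³
S = 1,644,858,000 / 78,360,000 = 20.991 PSU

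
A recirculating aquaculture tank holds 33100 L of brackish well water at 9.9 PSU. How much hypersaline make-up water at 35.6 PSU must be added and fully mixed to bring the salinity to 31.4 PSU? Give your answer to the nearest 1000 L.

169000 L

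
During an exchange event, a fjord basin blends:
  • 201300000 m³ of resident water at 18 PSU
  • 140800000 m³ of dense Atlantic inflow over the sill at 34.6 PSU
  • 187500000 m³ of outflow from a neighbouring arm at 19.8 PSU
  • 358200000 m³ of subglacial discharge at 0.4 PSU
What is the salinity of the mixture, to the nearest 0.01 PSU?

13.91 PSU

By conservation of dissolved salt,
salt = 201,300,000×18 + 140,800,000×34.6 + 187,500,000×19.8 + 358,200,000×0.4 = 3,623,400,000 + 4,871,680,000 + 3,712,500,000 + 143,280,000 = 12,350,860,000
volume = 201,300,000 + 140,800,000 + 187,500,000 + 358,200,000 = 887,800,000 m³
S = 12,350,860,000 / 887,800,000 = 13.9118 PSU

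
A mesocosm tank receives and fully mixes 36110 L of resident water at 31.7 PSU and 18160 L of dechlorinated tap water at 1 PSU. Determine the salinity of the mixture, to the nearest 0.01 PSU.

21.43 PSU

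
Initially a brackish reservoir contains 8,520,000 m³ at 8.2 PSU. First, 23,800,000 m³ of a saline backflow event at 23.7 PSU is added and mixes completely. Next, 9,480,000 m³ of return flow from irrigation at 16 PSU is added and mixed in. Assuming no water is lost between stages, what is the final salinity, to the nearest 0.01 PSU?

18.79 PSU

Salt balance:
Initial salt = 8,520,000×8.2 = 69,864,000
After stage 1: salt = 69,864,000 + 23,800,000×23.7 = 633,924,000; volume = 32,320,000 m³; S = 19.614 PSU
After stage 2: salt = 633,924,000 + 9,480,000×16 = 785,604,000; volume = 41,800,000 m³
S = 785,604,000 / 41,800,000 = 18.7944 PSU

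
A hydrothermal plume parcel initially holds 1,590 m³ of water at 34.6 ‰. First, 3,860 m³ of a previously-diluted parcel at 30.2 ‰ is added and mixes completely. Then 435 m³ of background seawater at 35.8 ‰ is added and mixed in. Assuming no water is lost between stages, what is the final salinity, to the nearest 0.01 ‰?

31.80 ‰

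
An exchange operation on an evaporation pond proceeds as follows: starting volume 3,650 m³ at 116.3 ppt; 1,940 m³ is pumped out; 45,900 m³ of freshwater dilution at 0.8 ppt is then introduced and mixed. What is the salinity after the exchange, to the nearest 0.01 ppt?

Remaining after removal: 1,710 m³ at 116.3 ppt (salt = 198,873)
After addition: salt = 198,873 + 45,900×0.8 = 235,593; volume = 47,610 m³
S = 235,593 / 47,610 = 4.9484 ppt

4.95 ppt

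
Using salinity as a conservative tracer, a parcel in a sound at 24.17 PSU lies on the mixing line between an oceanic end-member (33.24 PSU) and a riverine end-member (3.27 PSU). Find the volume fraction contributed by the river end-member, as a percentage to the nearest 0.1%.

Let f be the freshwater fraction. Salt balance per unit volume:
f×3.27 + (1−f)×33.24 = 24.17
f = (33.24 − 24.17) / (33.24 − 3.27) = 9.07/29.97 = 0.3026

30.3%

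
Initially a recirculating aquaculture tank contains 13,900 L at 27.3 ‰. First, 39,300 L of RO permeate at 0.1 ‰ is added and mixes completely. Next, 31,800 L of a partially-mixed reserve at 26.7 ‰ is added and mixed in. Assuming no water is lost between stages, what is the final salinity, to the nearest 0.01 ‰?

By conservation of dissolved salt,
Initial salt = 13,900×27.3 = 379,470
After stage 1: salt = 379,470 + 39,300×0.1 = 383,400; volume = 53,200 L; S = 7.207 ‰
After stage 2: salt = 383,400 + 31,800×26.7 = 1,232,460; volume = 85,000 L
S = 1,232,460 / 85,000 = 14.4995 ‰

14.50 ‰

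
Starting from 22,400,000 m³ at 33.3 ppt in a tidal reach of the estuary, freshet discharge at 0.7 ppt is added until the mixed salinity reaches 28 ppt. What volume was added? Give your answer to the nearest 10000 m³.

4350000 m³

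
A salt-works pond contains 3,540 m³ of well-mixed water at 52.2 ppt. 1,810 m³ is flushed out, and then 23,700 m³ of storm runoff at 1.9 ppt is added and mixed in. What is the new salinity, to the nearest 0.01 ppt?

5.32 ppt

Remaining after removal: 1,730 m³ at 52.2 ppt (salt = 90,306)
After addition: salt = 90,306 + 23,700×1.9 = 135,336; volume = 25,430 m³
S = 135,336 / 25,430 = 5.3219 ppt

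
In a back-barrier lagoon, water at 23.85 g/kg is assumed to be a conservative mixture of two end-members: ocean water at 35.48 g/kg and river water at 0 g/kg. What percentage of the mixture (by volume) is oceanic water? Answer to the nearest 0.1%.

67.2%

Let g be the oceanic fraction. Salt balance per unit volume:
g×35.48 + (1−g)×0 = 23.85
g = (23.85 − 0) / (35.48 − 0) = 23.85/35.48 = 0.6722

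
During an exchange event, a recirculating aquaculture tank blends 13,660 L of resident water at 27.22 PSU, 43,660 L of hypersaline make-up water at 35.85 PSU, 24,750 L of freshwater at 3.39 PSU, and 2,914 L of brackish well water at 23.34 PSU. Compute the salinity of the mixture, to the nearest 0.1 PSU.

By conservation of dissolved salt,
salt = 13,660×27.22 + 43,660×35.85 + 24,750×3.39 + 2,914×23.34 = 371,825.2 + 1,565,211 + 83,902.5 + 68,012.76 = 2,088,951.46
volume = 13,660 + 43,660 + 24,750 + 2,914 = 84,984 L
S = 2,088,951.46 / 84,984 = 24.581 PSU

24.6 PSU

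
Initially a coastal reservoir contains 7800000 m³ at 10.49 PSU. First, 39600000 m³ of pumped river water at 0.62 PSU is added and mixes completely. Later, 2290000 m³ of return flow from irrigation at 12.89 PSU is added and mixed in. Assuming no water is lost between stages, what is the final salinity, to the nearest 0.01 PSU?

Total salt / total volume:
Initial salt = 7,800,000×10.49 = 81,822,000
After stage 1: salt = 81,822,000 + 39,600,000×0.62 = 106,374,000; volume = 47,400,000 m³; S = 2.244 PSU
After stage 2: salt = 106,374,000 + 2,290,000×12.89 = 135,892,100; volume = 49,690,000 m³
S = 135,892,100 / 49,690,000 = 2.7348 PSU

2.73 PSU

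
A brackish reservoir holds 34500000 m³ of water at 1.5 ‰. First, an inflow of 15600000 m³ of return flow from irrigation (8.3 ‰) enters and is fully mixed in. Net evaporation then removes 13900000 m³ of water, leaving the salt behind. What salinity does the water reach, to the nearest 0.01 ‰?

5.01 ‰

After mixing: salt = 34,500,000×1.5 + 15,600,000×8.3 = 181,230,000; volume = 50,100,000 m³
After evaporation: salt unchanged = 181,230,000; volume = 50,100,000 − 13,900,000 = 36,200,000 m³
S = 181,230,000 / 36,200,000 = 5.0064 ‰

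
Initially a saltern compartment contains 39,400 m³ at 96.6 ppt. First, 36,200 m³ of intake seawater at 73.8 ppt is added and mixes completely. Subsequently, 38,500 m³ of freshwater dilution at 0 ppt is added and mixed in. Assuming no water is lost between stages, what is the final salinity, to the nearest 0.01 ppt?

Total salt / total volume:
Initial salt = 39,400×96.6 = 3,806,040
After stage 1: salt = 3,806,040 + 36,200×73.8 = 6,477,600; volume = 75,600 m³; S = 85.683 ppt
After stage 2: salt = 6,477,600 + 38,500×0 = 6,477,600; volume = 114,100 m³
S = 6,477,600 / 114,100 = 56.7713 ppt

56.77 ppt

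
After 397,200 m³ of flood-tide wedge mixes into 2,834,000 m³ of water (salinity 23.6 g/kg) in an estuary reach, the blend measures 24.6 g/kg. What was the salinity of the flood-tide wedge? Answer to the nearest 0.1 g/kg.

31.7 g/kg

Salt balance: 2,834,000×23.6 + 397,200×S = 3,231,200×24.6
66,882,400 + 397,200·S = 79,487,520
S = (79,487,520 − 66,882,400) / 397,200 = 31.7349 g/kg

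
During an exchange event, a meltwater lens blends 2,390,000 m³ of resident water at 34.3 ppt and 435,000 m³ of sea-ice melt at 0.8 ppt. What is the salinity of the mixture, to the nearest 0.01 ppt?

Conserving salt mass:
salt = 2,390,000×34.3 + 435,000×0.8 = 81,977,000 + 348,000 = 82,325,000
volume = 2,390,000 + 435,000 = 2,825,000 m³
S = 82,325,000 / 2,825,000 = 29.1416 ppt

29.14 ppt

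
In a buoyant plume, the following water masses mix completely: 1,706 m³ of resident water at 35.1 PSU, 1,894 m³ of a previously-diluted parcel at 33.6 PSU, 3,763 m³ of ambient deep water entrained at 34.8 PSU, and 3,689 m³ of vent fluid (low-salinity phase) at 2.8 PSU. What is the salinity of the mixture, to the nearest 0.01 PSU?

By conservation of dissolved salt,
salt = 1,706×35.1 + 1,894×33.6 + 3,763×34.8 + 3,689×2.8 = 59,880.6 + 63,638.4 + 130,952.4 + 10,329.2 = 264,800.6
volume = 1,706 + 1,894 + 3,763 + 3,689 = 11,052 m³
S = 264,800.6 / 11,052 = 23.9595 PSU

23.96 PSU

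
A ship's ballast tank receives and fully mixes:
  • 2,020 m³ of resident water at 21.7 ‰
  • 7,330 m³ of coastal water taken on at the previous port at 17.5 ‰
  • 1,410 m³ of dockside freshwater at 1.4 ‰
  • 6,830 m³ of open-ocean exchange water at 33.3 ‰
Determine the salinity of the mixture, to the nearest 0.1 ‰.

Conserving salt mass:
salt = 2,020×21.7 + 7,330×17.5 + 1,410×1.4 + 6,830×33.3 = 43,834 + 128,275 + 1,974 + 227,439 = 401,522
volume = 2,020 + 7,330 + 1,410 + 6,830 = 17,590 m³
S = 401,522 / 17,590 = 22.827 ‰

22.8 ‰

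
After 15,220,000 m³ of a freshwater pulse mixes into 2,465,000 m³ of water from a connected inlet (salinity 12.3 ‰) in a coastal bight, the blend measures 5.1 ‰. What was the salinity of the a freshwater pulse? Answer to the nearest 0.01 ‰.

Salt balance: 2,465,000×12.3 + 15,220,000×S = 17,685,000×5.1
30,319,500 + 15,220,000·S = 90,193,500
S = (90,193,500 − 30,319,500) / 15,220,000 = 3.9339 ‰

3.93 ‰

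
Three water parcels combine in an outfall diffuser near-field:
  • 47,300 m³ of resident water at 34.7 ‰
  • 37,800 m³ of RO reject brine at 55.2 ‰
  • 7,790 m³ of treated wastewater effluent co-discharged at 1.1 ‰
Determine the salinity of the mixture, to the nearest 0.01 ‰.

By conservation of dissolved salt,
salt = 47,300×34.7 + 37,800×55.2 + 7,790×1.1 = 1,641,310 + 2,086,560 + 8,569 = 3,736,439
volume = 47,300 + 37,800 + 7,790 = 92,890 m³
S = 3,736,439 / 92,890 = 40.2243 ‰

40.22 ‰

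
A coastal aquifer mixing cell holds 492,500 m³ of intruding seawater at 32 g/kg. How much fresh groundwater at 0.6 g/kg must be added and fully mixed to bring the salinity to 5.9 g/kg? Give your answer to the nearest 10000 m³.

2430000 m³

Salt balance: 492,500×32 + V×0.6 = (492,500+V)×5.9
15,760,000 + 0.6V = 2,905,750 + 5.9V
12,854,250 = 5.3V
V = 2,425,330.19 m³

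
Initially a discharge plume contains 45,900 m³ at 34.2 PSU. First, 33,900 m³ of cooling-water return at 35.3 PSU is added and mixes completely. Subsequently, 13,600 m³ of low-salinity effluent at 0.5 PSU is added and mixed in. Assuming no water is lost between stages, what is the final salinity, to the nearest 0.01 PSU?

29.69 PSU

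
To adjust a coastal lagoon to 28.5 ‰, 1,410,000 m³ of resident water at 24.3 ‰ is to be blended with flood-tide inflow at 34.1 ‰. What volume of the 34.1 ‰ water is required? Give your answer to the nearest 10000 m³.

Salt balance: 1,410,000×24.3 + V×34.1 = (1,410,000+V)×28.5
34,263,000 + 34.1V = 40,185,000 + 28.5V
5,922,000 = 5.6V
V = 1,057,500 m³

1060000 m³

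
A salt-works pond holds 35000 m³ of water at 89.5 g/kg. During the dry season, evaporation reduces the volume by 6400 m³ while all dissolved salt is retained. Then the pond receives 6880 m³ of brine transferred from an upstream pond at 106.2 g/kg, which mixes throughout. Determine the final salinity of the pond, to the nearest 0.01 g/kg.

108.88 g/kg

After evaporation: salt = 35,000×89.5 = 3,132,500; volume = 35,000 − 6,400 = 28,600 m³
After mixing: salt = 3,132,500 + 6,880×106.2 = 3,863,156; volume = 28,600 + 6,880 = 35,480 m³
S = 3,863,156 / 35,480 = 108.8826 g/kg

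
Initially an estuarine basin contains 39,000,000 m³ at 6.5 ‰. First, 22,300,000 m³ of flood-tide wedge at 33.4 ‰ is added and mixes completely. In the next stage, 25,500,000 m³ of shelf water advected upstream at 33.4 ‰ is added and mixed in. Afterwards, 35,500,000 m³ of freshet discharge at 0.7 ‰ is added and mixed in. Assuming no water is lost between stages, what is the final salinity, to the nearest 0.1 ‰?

15.3 ‰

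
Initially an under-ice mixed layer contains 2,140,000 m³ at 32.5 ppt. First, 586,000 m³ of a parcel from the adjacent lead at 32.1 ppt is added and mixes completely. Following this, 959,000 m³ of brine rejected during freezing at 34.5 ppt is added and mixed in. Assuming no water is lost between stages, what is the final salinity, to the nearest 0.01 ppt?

32.96 ppt

By conservation of dissolved salt,
Initial salt = 2,140,000×32.5 = 69,550,000
After stage 1: salt = 69,550,000 + 586,000×32.1 = 88,360,600; volume = 2,726,000 m³; S = 32.414 ppt
After stage 2: salt = 88,360,600 + 959,000×34.5 = 121,446,100; volume = 3,685,000 m³
S = 121,446,100 / 3,685,000 = 32.9569 ppt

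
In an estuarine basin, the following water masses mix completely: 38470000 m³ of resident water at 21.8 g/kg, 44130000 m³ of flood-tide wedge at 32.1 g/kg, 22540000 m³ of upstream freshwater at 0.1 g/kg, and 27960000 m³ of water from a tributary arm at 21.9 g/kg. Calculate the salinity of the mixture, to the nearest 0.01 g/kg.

21.56 g/kg

Mass of salt is conserved:
salt = 38,470,000×21.8 + 44,130,000×32.1 + 22,540,000×0.1 + 27,960,000×21.9 = 838,646,000 + 1,416,573,000 + 2,254,000 + 612,324,000 = 2,869,797,000
volume = 38,470,000 + 44,130,000 + 22,540,000 + 27,960,000 = 133,100,000 m³
S = 2,869,797,000 / 133,100,000 = 21.5612 g/kg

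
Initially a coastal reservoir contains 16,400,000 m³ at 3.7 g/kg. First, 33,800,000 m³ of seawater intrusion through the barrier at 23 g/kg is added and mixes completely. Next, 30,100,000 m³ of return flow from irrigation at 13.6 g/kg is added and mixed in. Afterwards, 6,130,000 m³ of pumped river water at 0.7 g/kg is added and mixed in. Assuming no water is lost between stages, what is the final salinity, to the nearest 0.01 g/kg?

14.48 g/kg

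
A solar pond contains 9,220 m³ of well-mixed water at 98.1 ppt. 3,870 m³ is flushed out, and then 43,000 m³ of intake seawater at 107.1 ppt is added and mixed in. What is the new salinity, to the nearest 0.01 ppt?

106.10 ppt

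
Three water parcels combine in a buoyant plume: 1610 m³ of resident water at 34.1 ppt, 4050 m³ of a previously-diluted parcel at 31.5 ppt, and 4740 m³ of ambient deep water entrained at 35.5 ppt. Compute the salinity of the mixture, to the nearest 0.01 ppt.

33.73 ppt

Total salt / total volume:
salt = 1,610×34.1 + 4,050×31.5 + 4,740×35.5 = 54,901 + 127,575 + 168,270 = 350,746
volume = 1,610 + 4,050 + 4,740 = 10,400 m³
S = 350,746 / 10,400 = 33.7256 ppt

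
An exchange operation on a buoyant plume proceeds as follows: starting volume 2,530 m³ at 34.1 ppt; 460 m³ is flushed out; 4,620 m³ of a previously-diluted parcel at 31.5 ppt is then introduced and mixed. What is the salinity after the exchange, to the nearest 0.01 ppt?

32.30 ppt

Remaining after removal: 2,070 m³ at 34.1 ppt (salt = 70,587)
After addition: salt = 70,587 + 4,620×31.5 = 216,117; volume = 6,690 m³
S = 216,117 / 6,690 = 32.3045 ppt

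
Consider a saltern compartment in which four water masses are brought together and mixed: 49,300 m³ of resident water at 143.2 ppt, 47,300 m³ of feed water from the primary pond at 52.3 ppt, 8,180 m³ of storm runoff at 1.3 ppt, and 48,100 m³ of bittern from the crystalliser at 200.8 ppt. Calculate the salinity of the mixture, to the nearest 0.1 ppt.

125.6 ppt

Conserving salt mass:
salt = 49,300×143.2 + 47,300×52.3 + 8,180×1.3 + 48,100×200.8 = 7,059,760 + 2,473,790 + 10,634 + 9,658,480 = 19,202,664
volume = 49,300 + 47,300 + 8,180 + 48,100 = 152,880 m³
S = 19,202,664 / 152,880 = 125.606 ppt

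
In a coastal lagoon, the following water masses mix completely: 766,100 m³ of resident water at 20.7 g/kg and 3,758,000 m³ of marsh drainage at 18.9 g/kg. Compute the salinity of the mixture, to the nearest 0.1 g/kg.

By conservation of dissolved salt,
salt = 766,100×20.7 + 3,758,000×18.9 = 15,858,270 + 71,026,200 = 86,884,470
volume = 766,100 + 3,758,000 = 4,524,100 m³
S = 86,884,470 / 4,524,100 = 19.205 g/kg

19.2 g/kg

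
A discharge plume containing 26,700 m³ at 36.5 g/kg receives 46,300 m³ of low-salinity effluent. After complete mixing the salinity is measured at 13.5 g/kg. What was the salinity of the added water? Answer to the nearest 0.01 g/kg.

Salt balance: 26,700×36.5 + 46,300×S = 73,000×13.5
974,550 + 46,300·S = 985,500
S = (985,500 − 974,550) / 46,300 = 0.2365 g/kg

0.24 g/kg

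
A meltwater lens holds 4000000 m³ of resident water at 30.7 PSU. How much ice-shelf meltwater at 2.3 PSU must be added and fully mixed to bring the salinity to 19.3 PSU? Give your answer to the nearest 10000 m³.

Salt balance: 4,000,000×30.7 + V×2.3 = (4,000,000+V)×19.3
122,800,000 + 2.3V = 77,200,000 + 19.3V
45,600,000 = 17V
V = 2,682,352.94 m³

2680000 m³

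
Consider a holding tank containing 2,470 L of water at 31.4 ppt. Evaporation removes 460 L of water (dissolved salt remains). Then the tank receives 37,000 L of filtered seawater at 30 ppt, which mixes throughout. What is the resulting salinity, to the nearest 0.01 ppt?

After evaporation: salt = 2,470×31.4 = 77,558; volume = 2,470 − 460 = 2,010 L
After mixing: salt = 77,558 + 37,000×30 = 1,187,558; volume = 2,010 + 37,000 = 39,010 L
S = 1,187,558 / 39,010 = 30.4424 ppt

30.44 ppt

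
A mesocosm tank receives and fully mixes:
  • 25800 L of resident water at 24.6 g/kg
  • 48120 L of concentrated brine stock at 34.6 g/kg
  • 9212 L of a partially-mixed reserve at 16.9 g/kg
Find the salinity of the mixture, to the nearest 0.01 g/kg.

Salt balance:
salt = 25,800×24.6 + 48,120×34.6 + 9,212×16.9 = 634,680 + 1,664,952 + 155,682.8 = 2,455,314.8
volume = 25,800 + 48,120 + 9,212 = 83,132 L
S = 2,455,314.8 / 83,132 = 29.5351 g/kg

29.54 g/kg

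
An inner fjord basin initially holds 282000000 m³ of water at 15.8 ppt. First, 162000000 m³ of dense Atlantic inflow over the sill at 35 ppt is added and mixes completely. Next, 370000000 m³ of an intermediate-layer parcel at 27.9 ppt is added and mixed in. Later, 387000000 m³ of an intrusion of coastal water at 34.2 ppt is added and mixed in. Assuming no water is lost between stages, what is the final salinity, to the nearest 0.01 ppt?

Salt balance:
Initial salt = 282,000,000×15.8 = 4,455,600,000
After stage 1: salt = 4,455,600,000 + 162,000,000×35 = 10,125,600,000; volume = 444,000,000 m³; S = 22.805 ppt
After stage 2: salt = 10,125,600,000 + 370,000,000×27.9 = 20,448,600,000; volume = 814,000,000 m³; S = 25.121 ppt
After stage 3: salt = 20,448,600,000 + 387,000,000×34.2 = 33,684,000,000; volume = 1,201,000,000 m³
S = 33,684,000,000 / 1,201,000,000 = 28.0466 ppt

28.05 ppt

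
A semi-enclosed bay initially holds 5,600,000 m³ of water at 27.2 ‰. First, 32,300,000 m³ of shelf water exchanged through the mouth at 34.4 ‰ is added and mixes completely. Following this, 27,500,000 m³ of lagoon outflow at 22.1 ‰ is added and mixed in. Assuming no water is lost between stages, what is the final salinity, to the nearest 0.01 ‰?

Mass of salt is conserved:
Initial salt = 5,600,000×27.2 = 152,320,000
After stage 1: salt = 152,320,000 + 32,300,000×34.4 = 1,263,440,000; volume = 37,900,000 m³; S = 33.336 ‰
After stage 2: salt = 1,263,440,000 + 27,500,000×22.1 = 1,871,190,000; volume = 65,400,000 m³
S = 1,871,190,000 / 65,400,000 = 28.6115 ‰

28.61 ‰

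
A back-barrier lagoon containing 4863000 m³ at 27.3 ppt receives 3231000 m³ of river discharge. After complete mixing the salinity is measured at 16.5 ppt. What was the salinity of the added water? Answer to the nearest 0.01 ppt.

0.24 ppt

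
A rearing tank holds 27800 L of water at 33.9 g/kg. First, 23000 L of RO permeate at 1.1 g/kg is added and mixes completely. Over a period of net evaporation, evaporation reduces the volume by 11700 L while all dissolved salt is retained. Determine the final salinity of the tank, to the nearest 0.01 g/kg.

24.75 g/kg

After mixing: salt = 27,800×33.9 + 23,000×1.1 = 967,720; volume = 50,800 L
After evaporation: salt unchanged = 967,720; volume = 50,800 − 11,700 = 39,100 L
S = 967,720 / 39,100 = 24.7499 g/kg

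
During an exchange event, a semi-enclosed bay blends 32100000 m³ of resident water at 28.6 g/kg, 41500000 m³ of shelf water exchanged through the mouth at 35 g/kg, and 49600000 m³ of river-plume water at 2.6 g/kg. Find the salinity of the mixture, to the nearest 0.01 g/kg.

Conserving salt mass:
salt = 32,100,000×28.6 + 41,500,000×35 + 49,600,000×2.6 = 918,060,000 + 1,452,500,000 + 128,960,000 = 2,499,520,000
volume = 32,100,000 + 41,500,000 + 49,600,000 = 123,200,000 m³
S = 2,499,520,000 / 123,200,000 = 20.2883 g/kg

20.29 g/kg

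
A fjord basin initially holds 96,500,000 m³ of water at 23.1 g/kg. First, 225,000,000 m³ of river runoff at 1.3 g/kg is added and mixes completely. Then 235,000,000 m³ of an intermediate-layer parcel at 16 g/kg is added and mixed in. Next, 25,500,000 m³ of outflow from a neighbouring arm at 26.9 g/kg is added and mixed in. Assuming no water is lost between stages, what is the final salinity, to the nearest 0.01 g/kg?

11.97 g/kg

Conserving salt mass:
Initial salt = 96,500,000×23.1 = 2,229,150,000
After stage 1: salt = 2,229,150,000 + 225,000,000×1.3 = 2,521,650,000; volume = 321,500,000 m³; S = 7.843 g/kg
After stage 2: salt = 2,521,650,000 + 235,000,000×16 = 6,281,650,000; volume = 556,500,000 m³; S = 11.288 g/kg
After stage 3: salt = 6,281,650,000 + 25,500,000×26.9 = 6,967,600,000; volume = 582,000,000 m³
S = 6,967,600,000 / 582,000,000 = 11.9718 g/kg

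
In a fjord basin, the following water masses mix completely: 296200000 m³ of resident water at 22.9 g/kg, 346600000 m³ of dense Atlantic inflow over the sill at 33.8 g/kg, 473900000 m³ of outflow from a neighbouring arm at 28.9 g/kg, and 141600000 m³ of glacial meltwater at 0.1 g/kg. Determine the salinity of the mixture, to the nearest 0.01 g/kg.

By conservation of dissolved salt,
salt = 296,200,000×22.9 + 346,600,000×33.8 + 473,900,000×28.9 + 141,600,000×0.1 = 6,782,980,000 + 11,715,080,000 + 13,695,710,000 + 14,160,000 = 32,207,930,000
volume = 296,200,000 + 346,600,000 + 473,900,000 + 141,600,000 = 1,258,300,000 m³
S = 32,207,930,000 / 1,258,300,000 = 25.5964 g/kg

25.60 g/kg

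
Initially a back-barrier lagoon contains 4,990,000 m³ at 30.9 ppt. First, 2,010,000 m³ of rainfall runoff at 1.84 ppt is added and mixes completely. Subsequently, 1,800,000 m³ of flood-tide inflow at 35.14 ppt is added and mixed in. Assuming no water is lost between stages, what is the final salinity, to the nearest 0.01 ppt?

25.13 ppt

Mass of salt is conserved:
Initial salt = 4,990,000×30.9 = 154,191,000
After stage 1: salt = 154,191,000 + 2,010,000×1.84 = 157,889,400; volume = 7,000,000 m³; S = 22.556 ppt
After stage 2: salt = 157,889,400 + 1,800,000×35.14 = 221,141,400; volume = 8,800,000 m³
S = 221,141,400 / 8,800,000 = 25.1297 ppt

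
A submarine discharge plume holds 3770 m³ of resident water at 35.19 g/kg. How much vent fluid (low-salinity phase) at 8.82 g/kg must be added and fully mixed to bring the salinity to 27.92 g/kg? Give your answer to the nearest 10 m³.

1430 m³

Salt balance: 3,770×35.19 + V×8.82 = (3,770+V)×27.92
132,666.3 + 8.82V = 105,258.4 + 27.92V
27,407.9 = 19.1V
V = 1,434.97 m³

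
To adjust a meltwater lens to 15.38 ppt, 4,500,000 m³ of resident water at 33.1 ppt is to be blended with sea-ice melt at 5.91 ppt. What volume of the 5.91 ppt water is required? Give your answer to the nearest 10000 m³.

8420000 m³

Salt balance: 4,500,000×33.1 + V×5.91 = (4,500,000+V)×15.38
148,950,000 + 5.91V = 69,210,000 + 15.38V
79,740,000 = 9.47V
V = 8,420,274.55 m³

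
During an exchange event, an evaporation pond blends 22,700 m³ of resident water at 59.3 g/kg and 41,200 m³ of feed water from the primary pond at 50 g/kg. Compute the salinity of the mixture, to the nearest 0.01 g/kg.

53.30 g/kg

Conserving salt mass:
salt = 22,700×59.3 + 41,200×50 = 1,346,110 + 2,060,000 = 3,406,110
volume = 22,700 + 41,200 = 63,900 m³
S = 3,406,110 / 63,900 = 53.3038 g/kg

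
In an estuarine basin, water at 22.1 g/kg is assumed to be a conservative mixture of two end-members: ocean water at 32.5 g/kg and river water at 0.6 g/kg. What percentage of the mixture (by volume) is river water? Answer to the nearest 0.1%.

32.6%

Let f be the freshwater fraction. Salt balance per unit volume:
f×0.6 + (1−f)×32.5 = 22.1
f = (32.5 − 22.1) / (32.5 − 0.6) = 10.4/31.9 = 0.326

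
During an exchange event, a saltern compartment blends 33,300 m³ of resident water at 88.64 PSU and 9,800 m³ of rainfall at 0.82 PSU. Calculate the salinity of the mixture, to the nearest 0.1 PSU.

Conserving salt mass:
salt = 33,300×88.64 + 9,800×0.82 = 2,951,712 + 8,036 = 2,959,748
volume = 33,300 + 9,800 = 43,100 m³
S = 2,959,748 / 43,100 = 68.672 PSU

68.7 PSU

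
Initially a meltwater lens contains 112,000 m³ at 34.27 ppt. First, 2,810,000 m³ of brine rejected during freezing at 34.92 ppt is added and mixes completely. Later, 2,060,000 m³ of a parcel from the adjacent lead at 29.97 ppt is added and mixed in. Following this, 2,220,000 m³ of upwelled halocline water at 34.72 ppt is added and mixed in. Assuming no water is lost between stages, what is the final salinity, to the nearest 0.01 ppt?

Mass of salt is conserved:
Initial salt = 112,000×34.27 = 3,838,240
After stage 1: salt = 3,838,240 + 2,810,000×34.92 = 101,963,440; volume = 2,922,000 m³; S = 34.895 ppt
After stage 2: salt = 101,963,440 + 2,060,000×29.97 = 163,701,640; volume = 4,982,000 m³; S = 32.859 ppt
After stage 3: salt = 163,701,640 + 2,220,000×34.72 = 240,780,040; volume = 7,202,000 m³
S = 240,780,040 / 7,202,000 = 33.4324 ppt

33.43 ppt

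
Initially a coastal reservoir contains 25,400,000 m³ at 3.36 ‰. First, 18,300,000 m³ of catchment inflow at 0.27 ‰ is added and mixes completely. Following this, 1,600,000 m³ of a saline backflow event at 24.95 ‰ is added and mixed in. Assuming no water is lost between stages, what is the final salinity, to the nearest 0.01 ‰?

Total salt / total volume:
Initial salt = 25,400,000×3.36 = 85,344,000
After stage 1: salt = 85,344,000 + 18,300,000×0.27 = 90,285,000; volume = 43,700,000 m³; S = 2.066 ‰
After stage 2: salt = 90,285,000 + 1,600,000×24.95 = 130,205,000; volume = 45,300,000 m³
S = 130,205,000 / 45,300,000 = 2.8743 ‰

2.87 ‰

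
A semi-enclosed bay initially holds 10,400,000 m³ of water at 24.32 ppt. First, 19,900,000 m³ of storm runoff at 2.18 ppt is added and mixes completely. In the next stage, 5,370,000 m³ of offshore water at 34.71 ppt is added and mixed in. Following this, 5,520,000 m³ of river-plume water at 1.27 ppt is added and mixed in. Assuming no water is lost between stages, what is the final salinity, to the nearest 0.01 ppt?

11.89 ppt

By conservation of dissolved salt,
Initial salt = 10,400,000×24.32 = 252,928,000
After stage 1: salt = 252,928,000 + 19,900,000×2.18 = 296,310,000; volume = 30,300,000 m³; S = 9.779 ppt
After stage 2: salt = 296,310,000 + 5,370,000×34.71 = 482,702,700; volume = 35,670,000 m³; S = 13.532 ppt
After stage 3: salt = 482,702,700 + 5,520,000×1.27 = 489,713,100; volume = 41,190,000 m³
S = 489,713,100 / 41,190,000 = 11.8891 ppt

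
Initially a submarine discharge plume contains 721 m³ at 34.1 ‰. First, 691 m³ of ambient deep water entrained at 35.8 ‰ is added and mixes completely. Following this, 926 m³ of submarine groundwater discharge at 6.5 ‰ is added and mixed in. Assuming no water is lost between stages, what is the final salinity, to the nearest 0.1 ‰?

Conserving salt mass:
Initial salt = 721×34.1 = 24,586.1
After stage 1: salt = 24,586.1 + 691×35.8 = 49,323.9; volume = 1,412 m³; S = 34.932 ‰
After stage 2: salt = 49,323.9 + 926×6.5 = 55,342.9; volume = 2,338 m³
S = 55,342.9 / 2,338 = 23.671 ‰

23.7 ‰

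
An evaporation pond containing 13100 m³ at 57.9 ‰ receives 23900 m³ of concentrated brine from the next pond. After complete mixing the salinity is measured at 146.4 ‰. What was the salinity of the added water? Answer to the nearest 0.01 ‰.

194.91 ‰

Salt balance: 13,100×57.9 + 23,900×S = 37,000×146.4
758,490 + 23,900·S = 5,416,800
S = (5,416,800 − 758,490) / 23,900 = 194.9084 ‰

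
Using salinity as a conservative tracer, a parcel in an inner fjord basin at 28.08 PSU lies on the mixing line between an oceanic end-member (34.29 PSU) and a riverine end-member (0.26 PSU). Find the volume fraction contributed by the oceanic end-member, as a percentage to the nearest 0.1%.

Let g be the oceanic fraction. Salt balance per unit volume:
g×34.29 + (1−g)×0.26 = 28.08
g = (28.08 − 0.26) / (34.29 − 0.26) = 27.82/34.03 = 0.8175

81.8%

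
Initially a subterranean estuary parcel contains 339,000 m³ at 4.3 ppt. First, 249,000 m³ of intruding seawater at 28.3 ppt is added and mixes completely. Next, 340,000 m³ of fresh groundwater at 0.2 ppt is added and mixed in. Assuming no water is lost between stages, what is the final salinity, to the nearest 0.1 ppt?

9.2 ppt

Mass of salt is conserved:
Initial salt = 339,000×4.3 = 1,457,700
After stage 1: salt = 1,457,700 + 249,000×28.3 = 8,504,400; volume = 588,000 m³; S = 14.463 ppt
After stage 2: salt = 8,504,400 + 340,000×0.2 = 8,572,400; volume = 928,000 m³
S = 8,572,400 / 928,000 = 9.2375 ppt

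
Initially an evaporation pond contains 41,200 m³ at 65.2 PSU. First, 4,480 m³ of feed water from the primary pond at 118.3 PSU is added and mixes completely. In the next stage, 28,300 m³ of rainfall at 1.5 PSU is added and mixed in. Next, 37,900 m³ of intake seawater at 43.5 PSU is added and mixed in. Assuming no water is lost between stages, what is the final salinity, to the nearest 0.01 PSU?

43.86 PSU

Mass of salt is conserved:
Initial salt = 41,200×65.2 = 2,686,240
After stage 1: salt = 2,686,240 + 4,480×118.3 = 3,216,224; volume = 45,680 m³; S = 70.408 PSU
After stage 2: salt = 3,216,224 + 28,300×1.5 = 3,258,674; volume = 73,980 m³; S = 44.048 PSU
After stage 3: salt = 3,258,674 + 37,900×43.5 = 4,907,324; volume = 111,880 m³
S = 4,907,324 / 111,880 = 43.8624 PSU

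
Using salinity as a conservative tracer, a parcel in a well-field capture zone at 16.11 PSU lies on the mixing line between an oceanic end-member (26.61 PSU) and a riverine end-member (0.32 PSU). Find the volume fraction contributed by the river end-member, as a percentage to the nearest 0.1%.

39.9%

Let f be the freshwater fraction. Salt balance per unit volume:
f×0.32 + (1−f)×26.61 = 16.11
f = (26.61 − 16.11) / (26.61 − 0.32) = 10.5/26.29 = 0.3994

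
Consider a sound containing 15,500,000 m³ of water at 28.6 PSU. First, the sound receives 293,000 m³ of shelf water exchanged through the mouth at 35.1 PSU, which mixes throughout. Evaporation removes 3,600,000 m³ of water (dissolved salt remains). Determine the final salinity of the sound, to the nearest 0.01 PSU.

37.20 PSU

After mixing: salt = 15,500,000×28.6 + 293,000×35.1 = 453,584,300; volume = 15,793,000 m³
After evaporation: salt unchanged = 453,584,300; volume = 15,793,000 − 3,600,000 = 12,193,000 m³
S = 453,584,300 / 12,193,000 = 37.2004 PSU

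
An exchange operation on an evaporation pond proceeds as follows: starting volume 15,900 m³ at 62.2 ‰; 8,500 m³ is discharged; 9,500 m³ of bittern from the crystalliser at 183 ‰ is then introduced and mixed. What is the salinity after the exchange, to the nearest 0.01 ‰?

130.11 ‰

Remaining after removal: 7,400 m³ at 62.2 ‰ (salt = 460,280)
After addition: salt = 460,280 + 9,500×183 = 2,198,780; volume = 16,900 m³
S = 2,198,780 / 16,900 = 130.1053 ‰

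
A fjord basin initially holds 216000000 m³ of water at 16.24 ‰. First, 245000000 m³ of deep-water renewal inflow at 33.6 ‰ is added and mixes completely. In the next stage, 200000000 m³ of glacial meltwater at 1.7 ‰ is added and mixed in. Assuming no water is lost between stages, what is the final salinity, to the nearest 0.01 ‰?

18.28 ‰

By conservation of dissolved salt,
Initial salt = 216,000,000×16.24 = 3,507,840,000
After stage 1: salt = 3,507,840,000 + 245,000,000×33.6 = 11,739,840,000; volume = 461,000,000 m³; S = 25.466 ‰
After stage 2: salt = 11,739,840,000 + 200,000,000×1.7 = 12,079,840,000; volume = 661,000,000 m³
S = 12,079,840,000 / 661,000,000 = 18.2751 ‰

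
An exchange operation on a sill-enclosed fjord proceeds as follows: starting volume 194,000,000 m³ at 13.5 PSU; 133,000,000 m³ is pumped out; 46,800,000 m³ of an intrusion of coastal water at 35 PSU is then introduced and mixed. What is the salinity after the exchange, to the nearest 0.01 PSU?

22.83 PSU

Remaining after removal: 61,000,000 m³ at 13.5 PSU (salt = 823,500,000)
After addition: salt = 823,500,000 + 46,800,000×35 = 2,461,500,000; volume = 107,800,000 m³
S = 2,461,500,000 / 107,800,000 = 22.834 PSU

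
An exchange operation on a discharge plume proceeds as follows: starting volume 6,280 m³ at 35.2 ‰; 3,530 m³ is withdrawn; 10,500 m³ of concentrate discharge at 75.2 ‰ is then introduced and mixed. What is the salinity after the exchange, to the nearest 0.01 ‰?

66.90 ‰

Remaining after removal: 2,750 m³ at 35.2 ‰ (salt = 96,800)
After addition: salt = 96,800 + 10,500×75.2 = 886,400; volume = 13,250 m³
S = 886,400 / 13,250 = 66.8981 ‰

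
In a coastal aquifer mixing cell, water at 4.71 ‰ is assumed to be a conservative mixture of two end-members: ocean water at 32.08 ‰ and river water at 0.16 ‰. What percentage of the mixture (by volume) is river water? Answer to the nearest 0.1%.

Let f be the freshwater fraction. Salt balance per unit volume:
f×0.16 + (1−f)×32.08 = 4.71
f = (32.08 − 4.71) / (32.08 − 0.16) = 27.37/31.92 = 0.8575

85.7%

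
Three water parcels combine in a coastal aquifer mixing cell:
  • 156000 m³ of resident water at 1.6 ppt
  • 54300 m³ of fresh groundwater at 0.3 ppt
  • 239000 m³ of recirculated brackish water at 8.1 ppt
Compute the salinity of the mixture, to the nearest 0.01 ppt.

4.90 ppt

Conserving salt mass:
salt = 156,000×1.6 + 54,300×0.3 + 239,000×8.1 = 249,600 + 16,290 + 1,935,900 = 2,201,790
volume = 156,000 + 54,300 + 239,000 = 449,300 m³
S = 2,201,790 / 449,300 = 4.9005 ppt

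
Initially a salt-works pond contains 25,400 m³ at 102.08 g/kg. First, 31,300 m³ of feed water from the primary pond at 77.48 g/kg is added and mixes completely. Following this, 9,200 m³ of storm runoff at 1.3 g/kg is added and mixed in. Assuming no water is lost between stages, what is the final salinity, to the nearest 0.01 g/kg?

76.33 g/kg

By conservation of dissolved salt,
Initial salt = 25,400×102.08 = 2,592,832
After stage 1: salt = 2,592,832 + 31,300×77.48 = 5,017,956; volume = 56,700 m³; S = 88.5 g/kg
After stage 2: salt = 5,017,956 + 9,200×1.3 = 5,029,916; volume = 65,900 m³
S = 5,029,916 / 65,900 = 76.3265 g/kg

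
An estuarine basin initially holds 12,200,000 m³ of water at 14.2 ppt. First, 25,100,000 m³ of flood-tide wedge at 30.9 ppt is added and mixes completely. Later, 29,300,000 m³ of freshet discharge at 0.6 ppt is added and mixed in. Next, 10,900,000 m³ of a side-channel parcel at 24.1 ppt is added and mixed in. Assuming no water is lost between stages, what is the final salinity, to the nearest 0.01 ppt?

Total salt / total volume:
Initial salt = 12,200,000×14.2 = 173,240,000
After stage 1: salt = 173,240,000 + 25,100,000×30.9 = 948,830,000; volume = 37,300,000 m³; S = 25.438 ppt
After stage 2: salt = 948,830,000 + 29,300,000×0.6 = 966,410,000; volume = 66,600,000 m³; S = 14.511 ppt
After stage 3: salt = 966,410,000 + 10,900,000×24.1 = 1,229,100,000; volume = 77,500,000 m³
S = 1,229,100,000 / 77,500,000 = 15.8594 ppt

15.86 ppt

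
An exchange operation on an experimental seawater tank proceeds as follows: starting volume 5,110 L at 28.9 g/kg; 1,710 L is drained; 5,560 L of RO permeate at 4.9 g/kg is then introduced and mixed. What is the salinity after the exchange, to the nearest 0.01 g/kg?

14.01 g/kg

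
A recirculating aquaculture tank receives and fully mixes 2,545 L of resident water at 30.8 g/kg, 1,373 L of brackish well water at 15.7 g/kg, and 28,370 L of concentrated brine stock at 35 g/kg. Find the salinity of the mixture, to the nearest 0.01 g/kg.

33.85 g/kg

Mass of salt is conserved:
salt = 2,545×30.8 + 1,373×15.7 + 28,370×35 = 78,386 + 21,556.1 + 992,950 = 1,092,892.1
volume = 2,545 + 1,373 + 28,370 = 32,288 L
S = 1,092,892.1 / 32,288 = 33.8482 g/kg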